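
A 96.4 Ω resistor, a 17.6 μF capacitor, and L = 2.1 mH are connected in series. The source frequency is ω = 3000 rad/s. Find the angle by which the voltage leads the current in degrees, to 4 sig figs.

X_L = ωL = 6.300 Ω
X_C = 1/(ωC) = 18.94 Ω
Net reactance X = X_L − X_C = -12.64 Ω
Z = 96.40 − j12.64 Ω
|Z| = √(96.40² + 12.64²) = 97.23 Ω
∠Z = arctan(-12.64/96.40) = -7.470°

-7.470°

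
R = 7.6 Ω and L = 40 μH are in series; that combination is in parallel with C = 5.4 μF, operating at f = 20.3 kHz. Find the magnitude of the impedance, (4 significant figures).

ω = 2πf = 127500 rad/s
X_L = ωL = 5.102 Ω
X_C = 1/(ωC) = 1.452 Ω
Branch 1 (R+jX_L): Z₁ = 7.600 + j5.102 Ω, |Z₁| = 9.154 Ω
Branch 2 (−jX_C): Z₂ = −j1.452 Ω
Parallel: Z = Z₁Z₂/(Z₁+Z₂), |Z| = 1.576 Ω, ∠Z = -81.78°

1.576 Ω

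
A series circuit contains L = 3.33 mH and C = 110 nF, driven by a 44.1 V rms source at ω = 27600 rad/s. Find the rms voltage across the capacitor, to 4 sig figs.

X_L = ωL = 91.91 Ω
X_C = 1/(ωC) = 329.4 Ω
Net reactance X = X_L − X_C = -237.5 Ω
Z = − j237.5 Ω
|Z| = √(0² + 237.5²) = 237.5 Ω
I = V/|Z| = 185.7 mA
V_C = I·|Z_C| = 0.1857 × 329.4 = 61.17 V

61.17 V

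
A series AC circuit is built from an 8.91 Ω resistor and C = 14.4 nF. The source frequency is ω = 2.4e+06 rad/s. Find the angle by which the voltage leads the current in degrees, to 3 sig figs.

-72.9°

X_C = 1/(ωC) = 28.9 Ω
Z = 8.91 − j28.9 Ω
|Z| = √(8.91² + 28.9²) = 30.3 Ω
∠Z = arctan(-28.9/8.91) = -72.9°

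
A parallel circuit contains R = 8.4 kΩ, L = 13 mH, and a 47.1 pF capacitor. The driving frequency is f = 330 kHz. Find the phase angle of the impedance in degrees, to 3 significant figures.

-27.0°

ω = 2πf = 2.073e+06 rad/s
X_L = ωL = 27000 Ω
X_C = 1/(ωC) = 10200 Ω
Parallel: admittances add. Y = 1/R + 1/(jωL) + jωC
Y = (0.000119 + j6.06e-05) S
|Y| = 0.000134 S → |Z| = 1/|Y| = 7490 Ω, ∠Z = −∠Y = -27.0°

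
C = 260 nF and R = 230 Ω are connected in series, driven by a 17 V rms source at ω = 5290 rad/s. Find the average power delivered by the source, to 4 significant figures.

X_C = 1/(ωC) = 727.1 Ω
Z = 230.0 − j727.1 Ω
|Z| = √(230.0² + 727.1²) = 762.6 Ω
∠Z = arctan(-727.1/230.0) = -72.45°
I = V/|Z| = 22.29 mA
P = VI cos φ = 17 × 0.02229 × cos(-72.45°) = 114.3 mW

114.3 mW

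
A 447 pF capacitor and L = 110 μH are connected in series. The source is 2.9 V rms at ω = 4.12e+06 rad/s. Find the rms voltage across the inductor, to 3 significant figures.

14.6 V

X_L = ωL = 453 Ω
X_C = 1/(ωC) = 543 Ω
Net reactance X = X_L − X_C = -89.8 Ω
Z = − j89.8 Ω
|Z| = √(0² + 89.8²) = 89.8 Ω
I = V/|Z| = 32.3 mA
V_L = I·|Z_L| = 0.0323 × 453 = 14.6 V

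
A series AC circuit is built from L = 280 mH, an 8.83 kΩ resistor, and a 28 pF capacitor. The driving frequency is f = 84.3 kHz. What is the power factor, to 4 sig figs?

ω = 2πf = 529700 rad/s
X_L = ωL = 148300 Ω
X_C = 1/(ωC) = 67430 Ω
Net reactance X = X_L − X_C = 80880 Ω
Z = 8830 + j80880 Ω
|Z| = √(8830² + 80880²) = 81360 Ω
∠Z = arctan(80880/8830) = 83.77°
cos φ = cos(83.77°) = 0.1085

0.1085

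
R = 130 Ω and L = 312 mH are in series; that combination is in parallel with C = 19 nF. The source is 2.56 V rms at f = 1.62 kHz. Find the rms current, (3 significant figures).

ω = 2πf = 10180 rad/s
X_L = ωL = 3180 Ω
X_C = 1/(ωC) = 5170 Ω
Branch 1 (R+jX_L): Z₁ = 130 + j3180 Ω, |Z₁| = 3180 Ω
Branch 2 (−jX_C): Z₂ = −j5170 Ω
Parallel: Z = Z₁Z₂/(Z₁+Z₂), |Z| = 8220 Ω, ∠Z = 83.9°
I = V/|Z| = 2.56/8220 = 311 μA

311 μA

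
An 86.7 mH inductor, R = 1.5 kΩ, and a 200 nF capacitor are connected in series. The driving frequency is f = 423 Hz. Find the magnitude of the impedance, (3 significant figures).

ω = 2πf = 2658 rad/s
X_L = ωL = 230 Ω
X_C = 1/(ωC) = 1880 Ω
Net reactance X = X_L − X_C = -1650 Ω
Z = 1500 − j1650 Ω
|Z| = √(1500² + 1650²) = 2230 Ω

2230 Ω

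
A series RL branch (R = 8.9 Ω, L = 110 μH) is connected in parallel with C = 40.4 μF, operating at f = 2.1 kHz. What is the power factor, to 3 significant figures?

ω = 2πf = 13190 rad/s
X_L = ωL = 1.45 Ω
X_C = 1/(ωC) = 1.88 Ω
Branch 1 (R+jX_L): Z₁ = 8.90 + j1.45 Ω, |Z₁| = 9.02 Ω
Branch 2 (−jX_C): Z₂ = −j1.88 Ω
Parallel: Z = Z₁Z₂/(Z₁+Z₂), |Z| = 1.90 Ω, ∠Z = -78.0°
cos φ = cos(-78.0°) = 0.208

0.208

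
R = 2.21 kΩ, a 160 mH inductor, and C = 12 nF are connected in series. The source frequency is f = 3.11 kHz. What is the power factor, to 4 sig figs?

0.8890

ω = 2πf = 19540 rad/s
X_L = ωL = 3127 Ω
X_C = 1/(ωC) = 4265 Ω
Net reactance X = X_L − X_C = -1138 Ω
Z = 2210 − j1138 Ω
|Z| = √(2210² + 1138²) = 2486 Ω
∠Z = arctan(-1138/2210) = -27.25°
cos φ = cos(-27.25°) = 0.8890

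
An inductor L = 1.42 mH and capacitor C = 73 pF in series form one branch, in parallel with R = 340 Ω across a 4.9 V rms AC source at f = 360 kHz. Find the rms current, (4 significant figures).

ω = 2πf = 2.262e+06 rad/s
X_L = ωL = 3212 Ω
X_C = 1/(ωC) = 6056 Ω
Branch 1: Z₁ = R = 340.0 Ω
Branch 2 (series LC): Z₂ = j(X_L − X_C) = −j2844 Ω
Parallel: Z = Z₁Z₂/(Z₁+Z₂), |Z| = 337.6 Ω, ∠Z = -6.817°
I = V/|Z| = 4.9/337.6 = 14.51 mA

14.51 mA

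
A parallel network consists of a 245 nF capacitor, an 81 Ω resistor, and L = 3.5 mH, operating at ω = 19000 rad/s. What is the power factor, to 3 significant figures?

X_L = ωL = 66.5 Ω
X_C = 1/(ωC) = 215 Ω
Parallel: admittances add. Y = 1/R + 1/(jωL) + jωC
Y = (0.0123 − j0.0104) S
|Y| = 0.0161 S → |Z| = 1/|Y| = 62.0 Ω, ∠Z = −∠Y = 40.1°
cos φ = cos(40.1°) = 0.765

0.765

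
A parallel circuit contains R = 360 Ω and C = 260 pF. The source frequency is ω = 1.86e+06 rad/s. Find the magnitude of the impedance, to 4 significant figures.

X_C = 1/(ωC) = 2068 Ω
Parallel: admittances add. Y = 1/R + jωC
Y = (0.002778 + j0.0004836) S
|Y| = 0.002820 S → |Z| = 1/|Y| = 354.7 Ω, ∠Z = −∠Y = -9.876°

354.7 Ω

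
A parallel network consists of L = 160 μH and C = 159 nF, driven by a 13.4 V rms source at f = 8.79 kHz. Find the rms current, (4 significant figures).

1.399 A

ω = 2πf = 55230 rad/s
X_L = ωL = 8.837 Ω
X_C = 1/(ωC) = 113.9 Ω
Parallel: admittances add. Y = 1/(jωL) + jωC
Y = (0 − j0.1044) S
|Y| = 0.1044 S → |Z| = 1/|Y| = 9.580 Ω, ∠Z = −∠Y = 90.00°
I = V/|Z| = 13.4/9.580 = 1.399 A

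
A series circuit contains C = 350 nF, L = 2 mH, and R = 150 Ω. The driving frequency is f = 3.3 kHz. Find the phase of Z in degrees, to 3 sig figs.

ω = 2πf = 20730 rad/s
X_L = ωL = 41.5 Ω
X_C = 1/(ωC) = 138 Ω
Net reactance X = X_L − X_C = -96.3 Ω
Z = 150 − j96.3 Ω
|Z| = √(150² + 96.3²) = 178 Ω
∠Z = arctan(-96.3/150) = -32.7°

-32.7°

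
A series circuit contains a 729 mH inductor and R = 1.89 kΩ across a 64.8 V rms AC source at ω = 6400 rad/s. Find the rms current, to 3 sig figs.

12.9 mA

X_L = ωL = 4670 Ω
Z = 1890 + j4670 Ω
|Z| = √(1890² + 4670²) = 5030 Ω
I = V/|Z| = 64.8/5030 = 12.9 mA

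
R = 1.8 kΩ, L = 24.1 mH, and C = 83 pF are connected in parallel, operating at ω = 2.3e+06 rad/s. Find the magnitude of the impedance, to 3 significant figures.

X_L = ωL = 55400 Ω
X_C = 1/(ωC) = 5240 Ω
Parallel: admittances add. Y = 1/R + 1/(jωL) + jωC
Y = (0.000556 + j0.000173) S
|Y| = 0.000582 S → |Z| = 1/|Y| = 1720 Ω, ∠Z = −∠Y = -17.3°

1720 Ω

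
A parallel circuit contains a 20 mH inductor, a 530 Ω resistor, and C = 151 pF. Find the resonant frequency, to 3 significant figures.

91.6 kHz

ω₀ = 1/√(LC) = 1/√(0.02 × 1.51e-10) = 575400 rad/s
f₀ = ω₀/(2π) = 91.6 kHz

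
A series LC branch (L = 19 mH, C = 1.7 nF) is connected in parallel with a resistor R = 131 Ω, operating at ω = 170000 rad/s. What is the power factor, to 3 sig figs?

X_L = ωL = 3230 Ω
X_C = 1/(ωC) = 3460 Ω
Branch 1: Z₁ = R = 131 Ω
Branch 2 (series LC): Z₂ = j(X_L − X_C) = −j230 Ω
Parallel: Z = Z₁Z₂/(Z₁+Z₂), |Z| = 114 Ω, ∠Z = -29.6°
cos φ = cos(-29.6°) = 0.869

0.869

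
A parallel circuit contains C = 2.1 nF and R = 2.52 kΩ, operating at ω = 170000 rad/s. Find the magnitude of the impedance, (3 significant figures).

X_C = 1/(ωC) = 2800 Ω
Parallel: admittances add. Y = 1/R + jωC
Y = (0.000397 + j0.000357) S
|Y| = 0.000534 S → |Z| = 1/|Y| = 1870 Ω, ∠Z = −∠Y = -42.0°

1870 Ω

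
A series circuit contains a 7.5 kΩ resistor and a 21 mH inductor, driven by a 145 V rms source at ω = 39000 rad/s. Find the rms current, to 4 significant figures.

19.22 mA

X_L = ωL = 819.0 Ω
Z = 7500 + j819.0 Ω
|Z| = √(7500² + 819.0²) = 7545 Ω
I = V/|Z| = 145/7545 = 19.22 mA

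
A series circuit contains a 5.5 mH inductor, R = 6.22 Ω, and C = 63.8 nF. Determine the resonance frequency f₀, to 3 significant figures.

8.50 kHz

ω₀ = 1/√(LC) = 1/√(0.0055 × 6.38e-08) = 53380 rad/s
f₀ = ω₀/(2π) = 8.50 kHz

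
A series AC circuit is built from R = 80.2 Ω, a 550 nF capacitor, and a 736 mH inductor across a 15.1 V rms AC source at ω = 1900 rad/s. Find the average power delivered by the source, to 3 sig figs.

X_L = ωL = 1400 Ω
X_C = 1/(ωC) = 957 Ω
Net reactance X = X_L − X_C = 441 Ω
Z = 80.2 + j441 Ω
|Z| = √(80.2² + 441²) = 449 Ω
∠Z = arctan(441/80.2) = 79.7°
I = V/|Z| = 33.7 mA
P = VI cos φ = 15.1 × 0.0337 × cos(79.7°) = 90.8 mW

90.8 mW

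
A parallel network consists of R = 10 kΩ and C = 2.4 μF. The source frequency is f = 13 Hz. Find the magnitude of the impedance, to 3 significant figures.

4540 Ω

ω = 2πf = 81.68 rad/s
X_C = 1/(ωC) = 5100 Ω
Parallel: admittances add. Y = 1/R + jωC
Y = (0.000100 + j0.000196) S
|Y| = 0.000220 S → |Z| = 1/|Y| = 4540 Ω, ∠Z = −∠Y = -63.0°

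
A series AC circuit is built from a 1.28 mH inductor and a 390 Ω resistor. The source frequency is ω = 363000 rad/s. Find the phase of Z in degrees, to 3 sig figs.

X_L = ωL = 465 Ω
Z = 390 + j465 Ω
|Z| = √(390² + 465²) = 607 Ω
∠Z = arctan(465/390) = 50.0°

50.0°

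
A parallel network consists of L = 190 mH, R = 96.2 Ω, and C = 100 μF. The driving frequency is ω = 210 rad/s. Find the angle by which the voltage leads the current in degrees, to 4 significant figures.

X_L = ωL = 39.90 Ω
X_C = 1/(ωC) = 47.62 Ω
Parallel: admittances add. Y = 1/R + 1/(jωL) + jωC
Y = (0.01040 − j0.004063) S
|Y| = 0.01116 S → |Z| = 1/|Y| = 89.60 Ω, ∠Z = −∠Y = 21.35°

21.35°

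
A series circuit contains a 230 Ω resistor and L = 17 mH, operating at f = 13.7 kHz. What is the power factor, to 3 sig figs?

ω = 2πf = 86080 rad/s
X_L = ωL = 1460 Ω
Z = 230 + j1460 Ω
|Z| = √(230² + 1460²) = 1480 Ω
∠Z = arctan(1460/230) = 81.1°
cos φ = cos(81.1°) = 0.155

0.155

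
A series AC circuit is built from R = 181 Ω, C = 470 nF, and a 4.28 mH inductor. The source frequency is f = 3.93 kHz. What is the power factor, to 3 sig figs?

0.994

ω = 2πf = 24690 rad/s
X_L = ωL = 106 Ω
X_C = 1/(ωC) = 86.2 Ω
Net reactance X = X_L − X_C = 19.5 Ω
Z = 181 + j19.5 Ω
|Z| = √(181² + 19.5²) = 182 Ω
∠Z = arctan(19.5/181) = 6.16°
cos φ = cos(6.16°) = 0.994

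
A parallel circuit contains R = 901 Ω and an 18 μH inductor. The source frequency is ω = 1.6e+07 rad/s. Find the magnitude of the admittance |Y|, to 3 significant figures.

X_L = ωL = 288 Ω
Parallel: admittances add. Y = 1/R + 1/(jωL)
Y = (0.00111 − j0.00347) S
|Y| = 0.00365 S → |Z| = 1/|Y| = 274 Ω, ∠Z = −∠Y = 72.3°

3.65 mS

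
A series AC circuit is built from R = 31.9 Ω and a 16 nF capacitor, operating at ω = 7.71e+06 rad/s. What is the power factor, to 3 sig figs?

X_C = 1/(ωC) = 8.11 Ω
Z = 31.9 − j8.11 Ω
|Z| = √(31.9² + 8.11²) = 32.9 Ω
∠Z = arctan(-8.11/31.9) = -14.3°
cos φ = cos(-14.3°) = 0.969

0.969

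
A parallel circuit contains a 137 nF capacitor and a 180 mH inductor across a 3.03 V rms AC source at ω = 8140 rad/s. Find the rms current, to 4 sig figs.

1.311 mA

X_L = ωL = 1465 Ω
X_C = 1/(ωC) = 896.7 Ω
Parallel: admittances add. Y = 1/(jωL) + jωC
Y = (0 + j0.0004327) S
|Y| = 0.0004327 S → |Z| = 1/|Y| = 2311 Ω, ∠Z = −∠Y = -90.00°
I = V/|Z| = 3.03/2311 = 1.311 mA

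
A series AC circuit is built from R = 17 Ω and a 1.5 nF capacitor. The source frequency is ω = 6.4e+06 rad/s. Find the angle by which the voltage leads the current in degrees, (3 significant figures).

X_C = 1/(ωC) = 104 Ω
Z = 17.0 − j104 Ω
|Z| = √(17.0² + 104²) = 106 Ω
∠Z = arctan(-104/17.0) = -80.7°

-80.7°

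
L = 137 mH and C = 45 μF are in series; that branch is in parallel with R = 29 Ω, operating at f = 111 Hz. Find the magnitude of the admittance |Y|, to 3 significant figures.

ω = 2πf = 697.4 rad/s
X_L = ωL = 95.5 Ω
X_C = 1/(ωC) = 31.9 Ω
Branch 1: Z₁ = R = 29.0 Ω
Branch 2 (series LC): Z₂ = j(X_L − X_C) = j63.7 Ω
Parallel: Z = Z₁Z₂/(Z₁+Z₂), |Z| = 26.4 Ω, ∠Z = 24.5°
|Y| = 1/|Z| = 37.9 mS

37.9 mS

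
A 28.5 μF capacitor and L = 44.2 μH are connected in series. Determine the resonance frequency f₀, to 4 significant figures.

4.484 kHz

ω₀ = 1/√(LC) = 1/√(4.42e-05 × 2.85e-05) = 28180 rad/s
f₀ = ω₀/(2π) = 4.484 kHz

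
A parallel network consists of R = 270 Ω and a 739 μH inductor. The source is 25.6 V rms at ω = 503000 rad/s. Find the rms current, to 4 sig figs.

117.2 mA

X_L = ωL = 371.7 Ω
Parallel: admittances add. Y = 1/R + 1/(jωL)
Y = (0.003704 − j0.002690) S
|Y| = 0.004578 S → |Z| = 1/|Y| = 218.5 Ω, ∠Z = −∠Y = 35.99°
I = V/|Z| = 25.6/218.5 = 117.2 mA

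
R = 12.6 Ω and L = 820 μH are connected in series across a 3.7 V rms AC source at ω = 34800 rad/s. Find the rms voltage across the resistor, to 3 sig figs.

1.49 V

X_L = ωL = 28.5 Ω
Z = 12.6 + j28.5 Ω
|Z| = √(12.6² + 28.5²) = 31.2 Ω
I = V/|Z| = 119 mA
V_R = I·|Z_R| = 0.119 × 12.6 = 1.49 V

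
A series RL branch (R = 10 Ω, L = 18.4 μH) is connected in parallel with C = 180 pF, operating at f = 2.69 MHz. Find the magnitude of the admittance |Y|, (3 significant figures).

ω = 2πf = 1.69e+07 rad/s
X_L = ωL = 311 Ω
X_C = 1/(ωC) = 329 Ω
Branch 1 (R+jX_L): Z₁ = 10.0 + j311 Ω, |Z₁| = 311 Ω
Branch 2 (−jX_C): Z₂ = −j329 Ω
Parallel: Z = Z₁Z₂/(Z₁+Z₂), |Z| = 5030 Ω, ∠Z = 58.7°
|Y| = 1/|Z| = 199 μS

199 μS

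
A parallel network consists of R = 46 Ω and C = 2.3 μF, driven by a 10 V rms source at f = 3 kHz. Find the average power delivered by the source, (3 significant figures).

2.17 W

ω = 2πf = 18850 rad/s
X_C = 1/(ωC) = 23.1 Ω
Parallel: admittances add. Y = 1/R + jωC
Y = (0.0217 + j0.0434) S
|Y| = 0.0485 S → |Z| = 1/|Y| = 20.6 Ω, ∠Z = −∠Y = -63.4°
I = V/|Z| = 485 mA
P = VI cos φ = 10 × 0.485 × cos(-63.4°) = 2.17 W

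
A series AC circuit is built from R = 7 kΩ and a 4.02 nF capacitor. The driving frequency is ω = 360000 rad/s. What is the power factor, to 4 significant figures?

0.9952

X_C = 1/(ωC) = 691.0 Ω
Z = 7000 − j691.0 Ω
|Z| = √(7000² + 691.0²) = 7034 Ω
∠Z = arctan(-691.0/7000) = -5.638°
cos φ = cos(-5.638°) = 0.9952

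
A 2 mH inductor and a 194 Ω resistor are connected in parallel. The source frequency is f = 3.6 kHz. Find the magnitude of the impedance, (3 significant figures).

44.1 Ω

ω = 2πf = 22620 rad/s
X_L = ωL = 45.2 Ω
Parallel: admittances add. Y = 1/R + 1/(jωL)
Y = (0.00515 − j0.0221) S
|Y| = 0.0227 S → |Z| = 1/|Y| = 44.1 Ω, ∠Z = −∠Y = 76.9°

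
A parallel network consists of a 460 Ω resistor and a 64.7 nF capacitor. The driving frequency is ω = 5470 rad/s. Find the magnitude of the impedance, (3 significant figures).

454 Ω

X_C = 1/(ωC) = 2830 Ω
Parallel: admittances add. Y = 1/R + jωC
Y = (0.00217 + j0.000354) S
|Y| = 0.00220 S → |Z| = 1/|Y| = 454 Ω, ∠Z = −∠Y = -9.25°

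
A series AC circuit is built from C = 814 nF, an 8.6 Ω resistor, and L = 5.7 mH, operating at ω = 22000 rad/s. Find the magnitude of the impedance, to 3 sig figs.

X_L = ωL = 125 Ω
X_C = 1/(ωC) = 55.8 Ω
Net reactance X = X_L − X_C = 69.6 Ω
Z = 8.60 + j69.6 Ω
|Z| = √(8.60² + 69.6²) = 70.1 Ω

70.1 Ω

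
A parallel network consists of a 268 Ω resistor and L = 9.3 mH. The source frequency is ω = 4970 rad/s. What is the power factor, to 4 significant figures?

X_L = ωL = 46.22 Ω
Parallel: admittances add. Y = 1/R + 1/(jωL)
Y = (0.003731 − j0.02164) S
|Y| = 0.02195 S → |Z| = 1/|Y| = 45.55 Ω, ∠Z = −∠Y = 80.21°
cos φ = cos(80.21°) = 0.1700

0.1700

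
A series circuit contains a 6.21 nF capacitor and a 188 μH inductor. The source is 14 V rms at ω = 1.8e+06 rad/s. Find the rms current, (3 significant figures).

X_L = ωL = 338 Ω
X_C = 1/(ωC) = 89.5 Ω
Net reactance X = X_L − X_C = 249 Ω
Z = j249 Ω
|Z| = √(0² + 249²) = 249 Ω
I = V/|Z| = 14/249 = 56.2 mA

56.2 mA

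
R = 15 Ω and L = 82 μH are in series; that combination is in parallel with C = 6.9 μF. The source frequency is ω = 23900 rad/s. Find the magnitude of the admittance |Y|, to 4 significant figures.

169.5 mS

X_L = ωL = 1.960 Ω
X_C = 1/(ωC) = 6.064 Ω
Branch 1 (R+jX_L): Z₁ = 15.00 + j1.960 Ω, |Z₁| = 15.13 Ω
Branch 2 (−jX_C): Z₂ = −j6.064 Ω
Parallel: Z = Z₁Z₂/(Z₁+Z₂), |Z| = 5.899 Ω, ∠Z = -67.25°
|Y| = 1/|Z| = 169.5 mS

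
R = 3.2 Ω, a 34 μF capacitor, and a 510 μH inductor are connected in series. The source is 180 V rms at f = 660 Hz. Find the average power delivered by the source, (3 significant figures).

ω = 2πf = 4147 rad/s
X_L = ωL = 2.11 Ω
X_C = 1/(ωC) = 7.09 Ω
Net reactance X = X_L − X_C = -4.98 Ω
Z = 3.20 − j4.98 Ω
|Z| = √(3.20² + 4.98²) = 5.92 Ω
∠Z = arctan(-4.98/3.20) = -57.3°
I = V/|Z| = 30.4 A
P = VI cos φ = 180 × 30.4 × cos(-57.3°) = 2.96 kW

2.96 kW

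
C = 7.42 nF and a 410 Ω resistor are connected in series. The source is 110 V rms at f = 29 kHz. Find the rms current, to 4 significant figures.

ω = 2πf = 182200 rad/s
X_C = 1/(ωC) = 739.6 Ω
Z = 410.0 − j739.6 Ω
|Z| = √(410.0² + 739.6²) = 845.7 Ω
I = V/|Z| = 110/845.7 = 130.1 mA

130.1 mA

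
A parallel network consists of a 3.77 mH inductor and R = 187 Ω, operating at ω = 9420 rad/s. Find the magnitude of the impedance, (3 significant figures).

34.9 Ω

X_L = ωL = 35.5 Ω
Parallel: admittances add. Y = 1/R + 1/(jωL)
Y = (0.00535 − j0.0282) S
|Y| = 0.0287 S → |Z| = 1/|Y| = 34.9 Ω, ∠Z = −∠Y = 79.2°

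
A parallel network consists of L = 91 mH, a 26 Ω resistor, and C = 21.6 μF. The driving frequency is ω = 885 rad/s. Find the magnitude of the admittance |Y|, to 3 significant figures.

39.0 mS

X_L = ωL = 80.5 Ω
X_C = 1/(ωC) = 52.3 Ω
Parallel: admittances add. Y = 1/R + 1/(jωL) + jωC
Y = (0.0385 + j0.00670) S
|Y| = 0.0390 S → |Z| = 1/|Y| = 25.6 Ω, ∠Z = −∠Y = -9.88°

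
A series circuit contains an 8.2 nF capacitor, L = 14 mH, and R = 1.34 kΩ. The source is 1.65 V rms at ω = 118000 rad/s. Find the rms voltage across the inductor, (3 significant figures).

1.85 V

X_L = ωL = 1650 Ω
X_C = 1/(ωC) = 1030 Ω
Net reactance X = X_L − X_C = 619 Ω
Z = 1340 + j619 Ω
|Z| = √(1340² + 619²) = 1480 Ω
I = V/|Z| = 1.12 mA
V_L = I·|Z_L| = 0.00112 × 1650 = 1.85 V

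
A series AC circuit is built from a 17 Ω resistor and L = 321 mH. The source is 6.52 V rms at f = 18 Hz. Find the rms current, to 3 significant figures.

ω = 2πf = 113.1 rad/s
X_L = ωL = 36.3 Ω
Z = 17.0 + j36.3 Ω
|Z| = √(17.0² + 36.3²) = 40.1 Ω
I = V/|Z| = 6.52/40.1 = 163 mA

163 mA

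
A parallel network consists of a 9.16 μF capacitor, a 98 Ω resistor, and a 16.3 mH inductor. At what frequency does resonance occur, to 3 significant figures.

ω₀ = 1/√(LC) = 1/√(0.0163 × 9.16e-06) = 2588 rad/s
f₀ = ω₀/(2π) = 412 Hz

412 Hz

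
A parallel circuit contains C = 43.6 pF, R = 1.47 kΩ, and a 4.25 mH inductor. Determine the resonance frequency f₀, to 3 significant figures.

370 kHz

ω₀ = 1/√(LC) = 1/√(0.00425 × 4.36e-11) = 2.323e+06 rad/s
f₀ = ω₀/(2π) = 370 kHz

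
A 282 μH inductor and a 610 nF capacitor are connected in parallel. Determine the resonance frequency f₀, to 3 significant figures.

12.1 kHz

ω₀ = 1/√(LC) = 1/√(0.000282 × 6.1e-07) = 76240 rad/s
f₀ = ω₀/(2π) = 12.1 kHz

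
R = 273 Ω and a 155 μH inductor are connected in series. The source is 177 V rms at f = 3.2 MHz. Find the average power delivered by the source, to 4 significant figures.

ω = 2πf = 2.011e+07 rad/s
X_L = ωL = 3116 Ω
Z = 273.0 + j3116 Ω
|Z| = √(273.0² + 3116²) = 3128 Ω
∠Z = arctan(3116/273.0) = 84.99°
I = V/|Z| = 56.58 mA
P = VI cos φ = 177 × 0.05658 × cos(84.99°) = 873.9 mW

873.9 mW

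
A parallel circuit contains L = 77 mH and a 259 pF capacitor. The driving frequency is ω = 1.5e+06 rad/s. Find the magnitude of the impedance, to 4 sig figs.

2633 Ω

X_L = ωL = 115500 Ω
X_C = 1/(ωC) = 2574 Ω
Parallel: admittances add. Y = 1/(jωL) + jωC
Y = (0 + j0.0003798) S
|Y| = 0.0003798 S → |Z| = 1/|Y| = 2633 Ω, ∠Z = −∠Y = -90.00°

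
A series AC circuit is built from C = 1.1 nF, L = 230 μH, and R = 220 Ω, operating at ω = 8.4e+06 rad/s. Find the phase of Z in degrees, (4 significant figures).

83.12°

X_L = ωL = 1932 Ω
X_C = 1/(ωC) = 108.2 Ω
Net reactance X = X_L − X_C = 1824 Ω
Z = 220.0 + j1824 Ω
|Z| = √(220.0² + 1824²) = 1837 Ω
∠Z = arctan(1824/220.0) = 83.12°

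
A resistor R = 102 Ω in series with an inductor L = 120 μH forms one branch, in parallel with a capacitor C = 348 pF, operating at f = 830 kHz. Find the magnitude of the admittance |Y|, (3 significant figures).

ω = 2πf = 5.215e+06 rad/s
X_L = ωL = 626 Ω
X_C = 1/(ωC) = 551 Ω
Branch 1 (R+jX_L): Z₁ = 102 + j626 Ω, |Z₁| = 634 Ω
Branch 2 (−jX_C): Z₂ = −j551 Ω
Parallel: Z = Z₁Z₂/(Z₁+Z₂), |Z| = 2760 Ω, ∠Z = -45.5°
|Y| = 1/|Z| = 362 μS

362 μS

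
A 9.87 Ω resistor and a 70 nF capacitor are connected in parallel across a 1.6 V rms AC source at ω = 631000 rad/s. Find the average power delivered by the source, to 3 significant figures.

259 mW

X_C = 1/(ωC) = 22.6 Ω
Parallel: admittances add. Y = 1/R + jωC
Y = (0.101 + j0.0442) S
|Y| = 0.111 S → |Z| = 1/|Y| = 9.05 Ω, ∠Z = −∠Y = -23.6°
I = V/|Z| = 177 mA
P = VI cos φ = 1.6 × 0.177 × cos(-23.6°) = 259 mW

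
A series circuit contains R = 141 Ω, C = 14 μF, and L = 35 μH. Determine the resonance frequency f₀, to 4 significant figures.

ω₀ = 1/√(LC) = 1/√(3.5e-05 × 1.4e-05) = 45180 rad/s
f₀ = ω₀/(2π) = 7.190 kHz

7.190 kHz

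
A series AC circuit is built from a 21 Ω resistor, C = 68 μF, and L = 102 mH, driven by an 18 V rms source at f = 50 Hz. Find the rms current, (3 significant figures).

ω = 2πf = 314.2 rad/s
X_L = ωL = 32.0 Ω
X_C = 1/(ωC) = 46.8 Ω
Net reactance X = X_L − X_C = -14.8 Ω
Z = 21.0 − j14.8 Ω
|Z| = √(21.0² + 14.8²) = 25.7 Ω
I = V/|Z| = 18/25.7 = 701 mA

701 mA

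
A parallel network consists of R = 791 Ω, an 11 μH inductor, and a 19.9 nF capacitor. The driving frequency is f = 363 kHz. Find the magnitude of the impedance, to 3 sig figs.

ω = 2πf = 2.281e+06 rad/s
X_L = ωL = 25.1 Ω
X_C = 1/(ωC) = 22.0 Ω
Parallel: admittances add. Y = 1/R + 1/(jωL) + jωC
Y = (0.00126 + j0.00553) S
|Y| = 0.00567 S → |Z| = 1/|Y| = 176 Ω, ∠Z = −∠Y = -77.1°

176 Ω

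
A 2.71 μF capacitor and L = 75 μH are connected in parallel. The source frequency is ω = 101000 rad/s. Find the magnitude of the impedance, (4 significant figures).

X_L = ωL = 7.575 Ω
X_C = 1/(ωC) = 3.654 Ω
Parallel: admittances add. Y = 1/(jωL) + jωC
Y = (0 + j0.1417) S
|Y| = 0.1417 S → |Z| = 1/|Y| = 7.057 Ω, ∠Z = −∠Y = -90.00°

7.057 Ω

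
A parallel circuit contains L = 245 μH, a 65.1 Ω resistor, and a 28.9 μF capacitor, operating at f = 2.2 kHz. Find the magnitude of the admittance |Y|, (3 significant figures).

ω = 2πf = 13820 rad/s
X_L = ωL = 3.39 Ω
X_C = 1/(ωC) = 2.50 Ω
Parallel: admittances add. Y = 1/R + 1/(jωL) + jωC
Y = (0.0154 + j0.104) S
|Y| = 0.105 S → |Z| = 1/|Y| = 9.49 Ω, ∠Z = −∠Y = -81.6°

105 mS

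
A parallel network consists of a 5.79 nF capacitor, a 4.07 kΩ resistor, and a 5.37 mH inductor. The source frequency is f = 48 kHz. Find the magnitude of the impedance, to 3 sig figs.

ω = 2πf = 301600 rad/s
X_L = ωL = 1620 Ω
X_C = 1/(ωC) = 573 Ω
Parallel: admittances add. Y = 1/R + 1/(jωL) + jωC
Y = (0.000246 + j0.00113) S
|Y| = 0.00116 S → |Z| = 1/|Y| = 866 Ω, ∠Z = −∠Y = -77.7°

866 Ω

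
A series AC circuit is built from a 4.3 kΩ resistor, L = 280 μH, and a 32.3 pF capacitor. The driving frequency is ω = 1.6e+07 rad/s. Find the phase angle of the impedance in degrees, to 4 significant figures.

30.62°

X_L = ωL = 4480 Ω
X_C = 1/(ωC) = 1935 Ω
Net reactance X = X_L − X_C = 2545 Ω
Z = 4300 + j2545 Ω
|Z| = √(4300² + 2545²) = 4997 Ω
∠Z = arctan(2545/4300) = 30.62°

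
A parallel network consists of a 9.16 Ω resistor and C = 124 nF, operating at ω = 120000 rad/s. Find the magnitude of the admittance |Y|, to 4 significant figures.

X_C = 1/(ωC) = 67.20 Ω
Parallel: admittances add. Y = 1/R + jωC
Y = (0.1092 + j0.01488) S
|Y| = 0.1102 S → |Z| = 1/|Y| = 9.076 Ω, ∠Z = −∠Y = -7.762°

110.2 mS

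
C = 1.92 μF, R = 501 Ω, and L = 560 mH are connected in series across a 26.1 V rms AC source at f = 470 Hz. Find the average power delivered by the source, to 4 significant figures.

ω = 2πf = 2953 rad/s
X_L = ωL = 1654 Ω
X_C = 1/(ωC) = 176.4 Ω
Net reactance X = X_L − X_C = 1477 Ω
Z = 501.0 + j1477 Ω
|Z| = √(501.0² + 1477²) = 1560 Ω
∠Z = arctan(1477/501.0) = 71.27°
I = V/|Z| = 16.73 mA
P = VI cos φ = 26.1 × 0.01673 × cos(71.27°) = 140.2 mW

140.2 mW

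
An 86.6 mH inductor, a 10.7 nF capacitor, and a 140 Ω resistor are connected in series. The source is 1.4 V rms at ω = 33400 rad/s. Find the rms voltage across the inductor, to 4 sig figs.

23.99 V

X_L = ωL = 2892 Ω
X_C = 1/(ωC) = 2798 Ω
Net reactance X = X_L − X_C = 94.30 Ω
Z = 140.0 + j94.30 Ω
|Z| = √(140.0² + 94.30²) = 168.8 Ω
I = V/|Z| = 8.294 mA
V_L = I·|Z_L| = 0.008294 × 2892 = 23.99 V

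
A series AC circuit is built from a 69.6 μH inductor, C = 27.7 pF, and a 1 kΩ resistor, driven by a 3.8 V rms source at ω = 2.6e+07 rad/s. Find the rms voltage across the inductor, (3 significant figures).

X_L = ωL = 1810 Ω
X_C = 1/(ωC) = 1390 Ω
Net reactance X = X_L − X_C = 421 Ω
Z = 1000 + j421 Ω
|Z| = √(1000² + 421²) = 1090 Ω
I = V/|Z| = 3.50 mA
V_L = I·|Z_L| = 0.00350 × 1810 = 6.34 V

6.34 V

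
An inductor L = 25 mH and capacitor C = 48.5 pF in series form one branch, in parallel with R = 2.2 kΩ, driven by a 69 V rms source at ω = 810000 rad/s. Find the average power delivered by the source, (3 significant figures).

X_L = ωL = 20200 Ω
X_C = 1/(ωC) = 25500 Ω
Branch 1: Z₁ = R = 2200 Ω
Branch 2 (series LC): Z₂ = j(X_L − X_C) = −j5210 Ω
Parallel: Z = Z₁Z₂/(Z₁+Z₂), |Z| = 2030 Ω, ∠Z = -22.9°
I = V/|Z| = 34.1 mA
P = VI cos φ = 69 × 0.0341 × cos(-22.9°) = 2.16 W

2.16 W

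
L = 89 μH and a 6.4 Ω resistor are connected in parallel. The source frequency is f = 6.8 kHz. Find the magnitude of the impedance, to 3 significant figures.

ω = 2πf = 42730 rad/s
X_L = ωL = 3.80 Ω
Parallel: admittances add. Y = 1/R + 1/(jωL)
Y = (0.156 − j0.263) S
|Y| = 0.306 S → |Z| = 1/|Y| = 3.27 Ω, ∠Z = −∠Y = 59.3°

3.27 Ω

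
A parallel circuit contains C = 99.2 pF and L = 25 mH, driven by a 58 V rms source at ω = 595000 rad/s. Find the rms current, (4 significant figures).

475.8 μA

X_L = ωL = 14880 Ω
X_C = 1/(ωC) = 16940 Ω
Parallel: admittances add. Y = 1/(jωL) + jωC
Y = (0 − j8.203e-06) S
|Y| = 8.203e-06 S → |Z| = 1/|Y| = 121900 Ω, ∠Z = −∠Y = 90.00°
I = V/|Z| = 58/121900 = 475.8 μA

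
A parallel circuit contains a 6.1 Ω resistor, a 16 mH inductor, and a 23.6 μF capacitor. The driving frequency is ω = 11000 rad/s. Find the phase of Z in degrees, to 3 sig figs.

X_L = ωL = 176 Ω
X_C = 1/(ωC) = 3.85 Ω
Parallel: admittances add. Y = 1/R + 1/(jωL) + jωC
Y = (0.164 + j0.254) S
|Y| = 0.302 S → |Z| = 1/|Y| = 3.31 Ω, ∠Z = −∠Y = -57.2°

-57.2°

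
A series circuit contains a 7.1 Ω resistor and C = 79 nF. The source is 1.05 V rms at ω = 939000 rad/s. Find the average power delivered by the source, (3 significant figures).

33.7 mW

X_C = 1/(ωC) = 13.5 Ω
Z = 7.10 − j13.5 Ω
|Z| = √(7.10² + 13.5²) = 15.2 Ω
∠Z = arctan(-13.5/7.10) = -62.2°
I = V/|Z| = 68.9 mA
P = VI cos φ = 1.05 × 0.0689 × cos(-62.2°) = 33.7 mW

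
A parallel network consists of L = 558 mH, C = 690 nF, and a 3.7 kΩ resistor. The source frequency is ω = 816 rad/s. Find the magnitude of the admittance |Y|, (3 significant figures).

X_L = ωL = 455 Ω
X_C = 1/(ωC) = 1780 Ω
Parallel: admittances add. Y = 1/R + 1/(jωL) + jωC
Y = (0.000270 − j0.00163) S
|Y| = 0.00166 S → |Z| = 1/|Y| = 604 Ω, ∠Z = −∠Y = 80.6°

1.66 mS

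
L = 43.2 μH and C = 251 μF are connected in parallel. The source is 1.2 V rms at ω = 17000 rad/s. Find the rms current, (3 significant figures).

3.49 A

X_L = ωL = 0.734 Ω
X_C = 1/(ωC) = 0.234 Ω
Parallel: admittances add. Y = 1/(jωL) + jωC
Y = (0 + j2.91) S
|Y| = 2.91 S → |Z| = 1/|Y| = 0.344 Ω, ∠Z = −∠Y = -90.0°
I = V/|Z| = 1.2/0.344 = 3.49 A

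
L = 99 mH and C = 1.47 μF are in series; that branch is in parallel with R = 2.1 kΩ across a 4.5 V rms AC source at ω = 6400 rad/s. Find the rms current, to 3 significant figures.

X_L = ωL = 634 Ω
X_C = 1/(ωC) = 106 Ω
Branch 1: Z₁ = R = 2100 Ω
Branch 2 (series LC): Z₂ = j(X_L − X_C) = j527 Ω
Parallel: Z = Z₁Z₂/(Z₁+Z₂), |Z| = 511 Ω, ∠Z = 75.9°
I = V/|Z| = 4.5/511 = 8.80 mA

8.80 mA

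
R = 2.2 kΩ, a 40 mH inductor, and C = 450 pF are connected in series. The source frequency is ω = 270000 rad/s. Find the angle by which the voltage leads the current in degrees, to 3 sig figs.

X_L = ωL = 10800 Ω
X_C = 1/(ωC) = 8230 Ω
Net reactance X = X_L − X_C = 2570 Ω
Z = 2200 + j2570 Ω
|Z| = √(2200² + 2570²) = 3380 Ω
∠Z = arctan(2570/2200) = 49.4°

49.4°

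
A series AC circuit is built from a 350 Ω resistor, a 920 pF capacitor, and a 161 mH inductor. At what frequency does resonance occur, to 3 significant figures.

ω₀ = 1/√(LC) = 1/√(0.161 × 9.2e-10) = 82170 rad/s
f₀ = ω₀/(2π) = 13.1 kHz

13.1 kHz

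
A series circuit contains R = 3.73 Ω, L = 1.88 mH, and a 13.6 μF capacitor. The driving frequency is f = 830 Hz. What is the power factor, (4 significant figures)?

0.6557

ω = 2πf = 5215 rad/s
X_L = ωL = 9.804 Ω
X_C = 1/(ωC) = 14.10 Ω
Net reactance X = X_L − X_C = -4.295 Ω
Z = 3.730 − j4.295 Ω
|Z| = √(3.730² + 4.295²) = 5.689 Ω
∠Z = arctan(-4.295/3.730) = -49.03°
cos φ = cos(-49.03°) = 0.6557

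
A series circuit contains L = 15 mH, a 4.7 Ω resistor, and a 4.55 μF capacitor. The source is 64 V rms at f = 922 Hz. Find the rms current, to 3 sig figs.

1.30 A

ω = 2πf = 5793 rad/s
X_L = ωL = 86.9 Ω
X_C = 1/(ωC) = 37.9 Ω
Net reactance X = X_L − X_C = 49.0 Ω
Z = 4.70 + j49.0 Ω
|Z| = √(4.70² + 49.0²) = 49.2 Ω
I = V/|Z| = 64/49.2 = 1.30 A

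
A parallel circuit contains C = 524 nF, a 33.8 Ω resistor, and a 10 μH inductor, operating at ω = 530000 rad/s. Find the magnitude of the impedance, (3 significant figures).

X_L = ωL = 5.30 Ω
X_C = 1/(ωC) = 3.60 Ω
Parallel: admittances add. Y = 1/R + 1/(jωL) + jωC
Y = (0.0296 + j0.0890) S
|Y| = 0.0938 S → |Z| = 1/|Y| = 10.7 Ω, ∠Z = −∠Y = -71.6°

10.7 Ω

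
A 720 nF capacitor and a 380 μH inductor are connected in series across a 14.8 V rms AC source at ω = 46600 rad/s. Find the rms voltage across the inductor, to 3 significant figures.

X_L = ωL = 17.7 Ω
X_C = 1/(ωC) = 29.8 Ω
Net reactance X = X_L − X_C = -12.1 Ω
Z = − j12.1 Ω
|Z| = √(0² + 12.1²) = 12.1 Ω
I = V/|Z| = 1.22 A
V_L = I·|Z_L| = 1.22 × 17.7 = 21.7 V

21.7 V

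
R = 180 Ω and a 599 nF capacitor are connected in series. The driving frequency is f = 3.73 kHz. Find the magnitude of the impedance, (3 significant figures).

194 Ω

ω = 2πf = 23440 rad/s
X_C = 1/(ωC) = 71.2 Ω
Z = 180 − j71.2 Ω
|Z| = √(180² + 71.2²) = 194 Ω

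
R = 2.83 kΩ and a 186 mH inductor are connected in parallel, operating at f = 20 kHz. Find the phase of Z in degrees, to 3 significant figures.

ω = 2πf = 125700 rad/s
X_L = ωL = 23400 Ω
Parallel: admittances add. Y = 1/R + 1/(jωL)
Y = (0.000353 − j4.28e-05) S
|Y| = 0.000356 S → |Z| = 1/|Y| = 2810 Ω, ∠Z = −∠Y = 6.90°

6.90°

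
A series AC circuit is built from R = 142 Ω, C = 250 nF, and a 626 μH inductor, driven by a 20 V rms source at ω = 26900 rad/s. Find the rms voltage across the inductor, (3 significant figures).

1.74 V

X_L = ωL = 16.8 Ω
X_C = 1/(ωC) = 149 Ω
Net reactance X = X_L − X_C = -132 Ω
Z = 142 − j132 Ω
|Z| = √(142² + 132²) = 194 Ω
I = V/|Z| = 103 mA
V_L = I·|Z_L| = 0.103 × 16.8 = 1.74 V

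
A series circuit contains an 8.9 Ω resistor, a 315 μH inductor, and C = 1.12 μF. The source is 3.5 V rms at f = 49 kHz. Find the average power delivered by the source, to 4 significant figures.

12.21 mW

ω = 2πf = 307900 rad/s
X_L = ωL = 96.98 Ω
X_C = 1/(ωC) = 2.900 Ω
Net reactance X = X_L − X_C = 94.08 Ω
Z = 8.900 + j94.08 Ω
|Z| = √(8.900² + 94.08²) = 94.50 Ω
∠Z = arctan(94.08/8.900) = 84.60°
I = V/|Z| = 37.04 mA
P = VI cos φ = 3.5 × 0.03704 × cos(84.60°) = 12.21 mW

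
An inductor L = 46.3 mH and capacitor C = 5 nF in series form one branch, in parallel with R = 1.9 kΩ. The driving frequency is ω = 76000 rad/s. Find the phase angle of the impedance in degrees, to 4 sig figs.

X_L = ωL = 3519 Ω
X_C = 1/(ωC) = 2632 Ω
Branch 1: Z₁ = R = 1900 Ω
Branch 2 (series LC): Z₂ = j(X_L − X_C) = j887.2 Ω
Parallel: Z = Z₁Z₂/(Z₁+Z₂), |Z| = 803.9 Ω, ∠Z = 64.97°

64.97°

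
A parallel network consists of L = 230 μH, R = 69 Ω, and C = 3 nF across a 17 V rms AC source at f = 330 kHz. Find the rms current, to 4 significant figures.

ω = 2πf = 2.073e+06 rad/s
X_L = ωL = 476.9 Ω
X_C = 1/(ωC) = 160.8 Ω
Parallel: admittances add. Y = 1/R + 1/(jωL) + jωC
Y = (0.01449 + j0.004123) S
|Y| = 0.01507 S → |Z| = 1/|Y| = 66.37 Ω, ∠Z = −∠Y = -15.88°
I = V/|Z| = 17/66.37 = 256.2 mA

256.2 mA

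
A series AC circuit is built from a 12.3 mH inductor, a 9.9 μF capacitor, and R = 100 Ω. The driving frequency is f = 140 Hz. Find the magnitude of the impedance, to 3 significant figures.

144 Ω

ω = 2πf = 879.6 rad/s
X_L = ωL = 10.8 Ω
X_C = 1/(ωC) = 115 Ω
Net reactance X = X_L − X_C = -104 Ω
Z = 100 − j104 Ω
|Z| = √(100² + 104²) = 144 Ω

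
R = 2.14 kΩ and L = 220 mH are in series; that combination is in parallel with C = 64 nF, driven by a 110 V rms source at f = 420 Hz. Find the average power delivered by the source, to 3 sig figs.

ω = 2πf = 2639 rad/s
X_L = ωL = 581 Ω
X_C = 1/(ωC) = 5920 Ω
Branch 1 (R+jX_L): Z₁ = 2140 + j581 Ω, |Z₁| = 2220 Ω
Branch 2 (−jX_C): Z₂ = −j5920 Ω
Parallel: Z = Z₁Z₂/(Z₁+Z₂), |Z| = 2280 Ω, ∠Z = -6.66°
I = V/|Z| = 48.2 mA
P = VI cos φ = 110 × 0.0482 × cos(-6.66°) = 5.27 W

5.27 W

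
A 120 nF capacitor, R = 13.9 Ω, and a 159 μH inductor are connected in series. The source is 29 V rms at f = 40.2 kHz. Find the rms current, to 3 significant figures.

ω = 2πf = 252600 rad/s
X_L = ωL = 40.2 Ω
X_C = 1/(ωC) = 33.0 Ω
Net reactance X = X_L − X_C = 7.17 Ω
Z = 13.9 + j7.17 Ω
|Z| = √(13.9² + 7.17²) = 15.6 Ω
I = V/|Z| = 29/15.6 = 1.85 A

1.85 A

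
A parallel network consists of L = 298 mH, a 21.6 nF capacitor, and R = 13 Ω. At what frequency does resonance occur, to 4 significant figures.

ω₀ = 1/√(LC) = 1/√(0.298 × 2.16e-08) = 12460 rad/s
f₀ = ω₀/(2π) = 1.984 kHz

1.984 kHz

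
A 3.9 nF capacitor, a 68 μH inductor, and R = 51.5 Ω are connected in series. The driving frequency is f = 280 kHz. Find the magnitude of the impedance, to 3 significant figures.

ω = 2πf = 1.759e+06 rad/s
X_L = ωL = 120 Ω
X_C = 1/(ωC) = 146 Ω
Net reactance X = X_L − X_C = -26.1 Ω
Z = 51.5 − j26.1 Ω
|Z| = √(51.5² + 26.1²) = 57.7 Ω

57.7 Ω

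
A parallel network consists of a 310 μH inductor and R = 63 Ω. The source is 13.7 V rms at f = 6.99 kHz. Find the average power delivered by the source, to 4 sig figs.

2.979 W

ω = 2πf = 43920 rad/s
X_L = ωL = 13.62 Ω
Parallel: admittances add. Y = 1/R + 1/(jωL)
Y = (0.01587 − j0.07345) S
|Y| = 0.07514 S → |Z| = 1/|Y| = 13.31 Ω, ∠Z = −∠Y = 77.81°
I = V/|Z| = 1.029 A
P = VI cos φ = 13.7 × 1.029 × cos(77.81°) = 2.979 W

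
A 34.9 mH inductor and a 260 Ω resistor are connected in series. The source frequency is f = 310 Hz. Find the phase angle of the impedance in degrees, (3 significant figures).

ω = 2πf = 1948 rad/s
X_L = ωL = 68.0 Ω
Z = 260 + j68.0 Ω
|Z| = √(260² + 68.0²) = 269 Ω
∠Z = arctan(68.0/260) = 14.7°

14.7°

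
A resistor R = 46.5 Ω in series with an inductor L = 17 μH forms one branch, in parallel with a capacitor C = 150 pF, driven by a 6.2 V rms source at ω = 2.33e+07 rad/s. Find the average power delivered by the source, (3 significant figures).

X_L = ωL = 396 Ω
X_C = 1/(ωC) = 286 Ω
Branch 1 (R+jX_L): Z₁ = 46.5 + j396 Ω, |Z₁| = 399 Ω
Branch 2 (−jX_C): Z₂ = −j286 Ω
Parallel: Z = Z₁Z₂/(Z₁+Z₂), |Z| = 956 Ω, ∠Z = -73.8°
I = V/|Z| = 6.49 mA
P = VI cos φ = 6.2 × 0.00649 × cos(-73.8°) = 11.2 mW

11.2 mW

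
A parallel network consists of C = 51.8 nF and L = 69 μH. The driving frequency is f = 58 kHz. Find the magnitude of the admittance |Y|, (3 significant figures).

ω = 2πf = 364400 rad/s
X_L = ωL = 25.1 Ω
X_C = 1/(ωC) = 53.0 Ω
Parallel: admittances add. Y = 1/(jωL) + jωC
Y = (0 − j0.0209) S
|Y| = 0.0209 S → |Z| = 1/|Y| = 47.9 Ω, ∠Z = −∠Y = 90.0°

20.9 mS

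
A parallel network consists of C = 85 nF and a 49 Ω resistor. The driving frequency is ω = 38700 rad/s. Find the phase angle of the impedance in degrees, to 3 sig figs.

-9.16°

X_C = 1/(ωC) = 304 Ω
Parallel: admittances add. Y = 1/R + jωC
Y = (0.0204 + j0.00329) S
|Y| = 0.0207 S → |Z| = 1/|Y| = 48.4 Ω, ∠Z = −∠Y = -9.16°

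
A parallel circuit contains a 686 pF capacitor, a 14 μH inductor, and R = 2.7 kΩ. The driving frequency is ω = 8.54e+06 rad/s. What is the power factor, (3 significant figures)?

X_L = ωL = 120 Ω
X_C = 1/(ωC) = 171 Ω
Parallel: admittances add. Y = 1/R + 1/(jωL) + jωC
Y = (0.000370 − j0.00251) S
|Y| = 0.00253 S → |Z| = 1/|Y| = 395 Ω, ∠Z = −∠Y = 81.6°
cos φ = cos(81.6°) = 0.146

0.146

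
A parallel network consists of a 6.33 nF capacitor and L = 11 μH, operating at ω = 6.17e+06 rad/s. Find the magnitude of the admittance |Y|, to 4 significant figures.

24.32 mS

X_L = ωL = 67.87 Ω
X_C = 1/(ωC) = 25.60 Ω
Parallel: admittances add. Y = 1/(jωL) + jωC
Y = (0 + j0.02432) S
|Y| = 0.02432 S → |Z| = 1/|Y| = 41.11 Ω, ∠Z = −∠Y = -90.00°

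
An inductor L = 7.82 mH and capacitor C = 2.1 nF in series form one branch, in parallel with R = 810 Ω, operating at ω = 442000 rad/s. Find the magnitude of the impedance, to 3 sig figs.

767 Ω

X_L = ωL = 3460 Ω
X_C = 1/(ωC) = 1080 Ω
Branch 1: Z₁ = R = 810 Ω
Branch 2 (series LC): Z₂ = j(X_L − X_C) = j2380 Ω
Parallel: Z = Z₁Z₂/(Z₁+Z₂), |Z| = 767 Ω, ∠Z = 18.8°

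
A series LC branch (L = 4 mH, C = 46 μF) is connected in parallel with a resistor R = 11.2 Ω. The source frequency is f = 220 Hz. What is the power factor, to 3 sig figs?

ω = 2πf = 1382 rad/s
X_L = ωL = 5.53 Ω
X_C = 1/(ωC) = 15.7 Ω
Branch 1: Z₁ = R = 11.2 Ω
Branch 2 (series LC): Z₂ = j(X_L − X_C) = −j10.2 Ω
Parallel: Z = Z₁Z₂/(Z₁+Z₂), |Z| = 7.54 Ω, ∠Z = -47.7°
cos φ = cos(-47.7°) = 0.673

0.673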